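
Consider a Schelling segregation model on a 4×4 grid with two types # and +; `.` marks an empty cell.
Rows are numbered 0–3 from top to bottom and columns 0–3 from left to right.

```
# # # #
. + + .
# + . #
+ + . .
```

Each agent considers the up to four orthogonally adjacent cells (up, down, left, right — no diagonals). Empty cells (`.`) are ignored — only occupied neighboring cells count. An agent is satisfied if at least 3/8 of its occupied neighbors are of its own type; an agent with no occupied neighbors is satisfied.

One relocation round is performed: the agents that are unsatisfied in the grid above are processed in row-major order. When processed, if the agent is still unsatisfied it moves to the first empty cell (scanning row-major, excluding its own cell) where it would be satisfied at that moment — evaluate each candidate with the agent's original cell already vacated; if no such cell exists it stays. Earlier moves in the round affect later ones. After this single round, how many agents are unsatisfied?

0

Initially unsatisfied (in order): (2,0).
  (2,0) → (1,0).
Resulting grid:
# # # #
# + + .
. + . #
+ + . .
All satisfied now.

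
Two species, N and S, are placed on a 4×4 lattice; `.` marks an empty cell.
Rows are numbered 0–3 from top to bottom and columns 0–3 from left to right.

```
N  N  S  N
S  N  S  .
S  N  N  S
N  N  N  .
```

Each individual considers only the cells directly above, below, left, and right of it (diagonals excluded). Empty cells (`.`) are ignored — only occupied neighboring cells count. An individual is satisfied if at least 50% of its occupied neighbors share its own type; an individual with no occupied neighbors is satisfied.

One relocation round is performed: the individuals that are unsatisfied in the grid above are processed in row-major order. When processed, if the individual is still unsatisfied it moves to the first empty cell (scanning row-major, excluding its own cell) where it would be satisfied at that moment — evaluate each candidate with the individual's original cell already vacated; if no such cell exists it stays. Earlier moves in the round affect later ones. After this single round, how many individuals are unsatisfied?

1

Initially unsatisfied (in order): (0,2), (0,3), (1,0), (1,2), (2,0), (2,3).
  (0,2) → (1,3).
  (0,3) → (0,2).
  (1,0) → (0,3).
  (1,2) → (3,3).
  (2,0): no empty cell satisfies it; stays.
  (2,3): now satisfied by earlier moves; stays.
Resulting grid:
N N N S
. N . S
S N N S
N N N S
Unsatisfied now: (2,0).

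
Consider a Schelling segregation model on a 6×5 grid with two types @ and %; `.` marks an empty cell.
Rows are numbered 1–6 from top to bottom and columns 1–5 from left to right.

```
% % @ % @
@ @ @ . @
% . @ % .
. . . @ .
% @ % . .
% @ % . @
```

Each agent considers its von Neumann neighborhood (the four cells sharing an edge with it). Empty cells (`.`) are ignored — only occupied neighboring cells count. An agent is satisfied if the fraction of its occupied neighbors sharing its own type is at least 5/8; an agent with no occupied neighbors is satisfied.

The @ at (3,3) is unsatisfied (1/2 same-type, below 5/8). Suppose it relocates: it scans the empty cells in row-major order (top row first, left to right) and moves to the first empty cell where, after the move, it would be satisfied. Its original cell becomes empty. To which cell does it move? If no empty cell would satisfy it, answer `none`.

(4,2)

Vacating (3,3). Empty cells in order:
  (2,4): 2/4 same-type → still unsatisfied.
  (3,2): 1/2 same-type → still unsatisfied.
  (3,5): 1/2 same-type → still unsatisfied.
  (4,1): 0/2 same-type → still unsatisfied.
  (4,2): 1/1 same-type → satisfied — stop here.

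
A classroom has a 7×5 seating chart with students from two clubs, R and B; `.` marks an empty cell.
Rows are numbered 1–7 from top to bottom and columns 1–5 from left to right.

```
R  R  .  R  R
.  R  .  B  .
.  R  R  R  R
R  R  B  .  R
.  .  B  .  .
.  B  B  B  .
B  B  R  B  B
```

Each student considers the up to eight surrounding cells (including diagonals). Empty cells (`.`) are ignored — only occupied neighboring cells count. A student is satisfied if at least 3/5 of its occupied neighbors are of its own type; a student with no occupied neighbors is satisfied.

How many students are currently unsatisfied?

5

(1,1)R 2/2 ✓
(1,2)R 2/2 ✓
(1,4)R 1/2 ✗
(1,5)R 1/2 ✗
(2,2)R 4/4 ✓
(2,4)B 0/5 ✗
(3,2)R 4/5 ✓
(3,3)R 4/6 ✓
(3,4)R 3/5 ✓
(3,5)R 2/3 ✓
(4,1)R 2/2 ✓
(4,2)R 3/5 ✓
(4,3)B 1/5 ✗
(4,5)R 2/2 ✓
(5,3)B 4/5 ✓
(6,2)B 4/5 ✓
(6,3)B 5/6 ✓
(6,4)B 4/5 ✓
(7,1)B 2/2 ✓
(7,2)B 3/4 ✓
(7,3)R 0/5 ✗
(7,4)B 3/4 ✓
(7,5)B 2/2 ✓
Unsatisfied: (1,4), (1,5), (2,4), (4,3), (7,3) — 5 in total.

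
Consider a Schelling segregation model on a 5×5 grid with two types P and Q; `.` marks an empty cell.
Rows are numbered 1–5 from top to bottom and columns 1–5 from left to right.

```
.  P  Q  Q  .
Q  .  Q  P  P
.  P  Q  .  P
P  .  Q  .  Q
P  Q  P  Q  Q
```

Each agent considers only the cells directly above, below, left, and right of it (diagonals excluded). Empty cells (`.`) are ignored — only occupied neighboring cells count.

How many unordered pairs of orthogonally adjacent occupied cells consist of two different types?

9

Scan each occupied cell's neighbors to the right and below so each pair is counted once.
From row 1: 2 unlike of 4 pairs (running 2/4).
From row 2: 1 unlike of 4 pairs (running 3/8).
From row 3: 2 unlike of 3 pairs (running 5/11).
From row 4: 1 unlike of 3 pairs (running 6/14).
From row 5: 3 unlike of 4 pairs (running 9/18).
Total adjacent occupied pairs: 18; unlike-type pairs: 9.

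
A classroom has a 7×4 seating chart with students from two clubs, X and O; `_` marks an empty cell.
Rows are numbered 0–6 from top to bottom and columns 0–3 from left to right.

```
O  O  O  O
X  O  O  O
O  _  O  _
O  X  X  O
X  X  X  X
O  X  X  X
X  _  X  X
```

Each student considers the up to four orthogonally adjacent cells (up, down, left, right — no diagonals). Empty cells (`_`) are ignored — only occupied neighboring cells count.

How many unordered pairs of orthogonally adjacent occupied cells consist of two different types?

11

Scan each occupied cell's neighbors to the right and below so each pair is counted once.
Row 0: O(0,0)–O(0,1)= O(0,0)–X(1,0)≠ O(0,1)–O(0,2)= O(0,1)–O(1,1)= O(0,2)–O(0,3)= O(0,2)–O(1,2)= O(0,3)–O(1,3)=  → 1/7 unlike.
Row 1: X(1,0)–O(1,1)≠ X(1,0)–O(2,0)≠ O(1,1)–O(1,2)= O(1,2)–O(1,3)= O(1,2)–O(2,2)=  → 2/5 unlike.
Row 2: O(2,0)–O(3,0)= O(2,2)–X(3,2)≠  → 1/2 unlike.
Row 3: O(3,0)–X(3,1)≠ O(3,0)–X(4,0)≠ X(3,1)–X(3,2)= X(3,1)–X(4,1)= X(3,2)–O(3,3)≠ X(3,2)–X(4,2)= O(3,3)–X(4,3)≠  → 4/7 unlike.
Row 4: X(4,0)–X(4,1)= X(4,0)–O(5,0)≠ X(4,1)–X(4,2)= X(4,1)–X(5,1)= X(4,2)–X(4,3)= X(4,2)–X(5,2)= X(4,3)–X(5,3)=  → 1/7 unlike.
Row 5: O(5,0)–X(5,1)≠ O(5,0)–X(6,0)≠ X(5,1)–X(5,2)= X(5,2)–X(5,3)= X(5,2)–X(6,2)= X(5,3)–X(6,3)=  → 2/6 unlike.
Row 6: X(6,2)–X(6,3)=  → 0/1 unlike.
Total adjacent occupied pairs: 35; unlike-type pairs: 11.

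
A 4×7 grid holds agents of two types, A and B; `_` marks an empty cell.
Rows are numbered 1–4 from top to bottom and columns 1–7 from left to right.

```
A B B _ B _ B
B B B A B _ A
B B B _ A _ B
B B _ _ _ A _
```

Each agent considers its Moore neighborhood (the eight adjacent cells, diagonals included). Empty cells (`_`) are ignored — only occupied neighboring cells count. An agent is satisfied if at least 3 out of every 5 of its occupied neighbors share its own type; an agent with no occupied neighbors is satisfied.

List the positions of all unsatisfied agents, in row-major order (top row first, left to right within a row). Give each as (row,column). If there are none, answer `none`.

(1,1)A 0/3 ✗
(1,2)B 4/5 ✓
(1,3)B 3/4 ✓
(1,5)B 1/2 ✗
(1,7)B 0/1 ✗
(2,1)B 4/5 ✓
(2,2)B 7/8 ✓
(2,3)B 5/6 ✓
(2,4)A 1/6 ✗
(2,5)B 1/3 ✗
(2,7)A 0/2 ✗
(3,1)B 5/5 ✓
(3,2)B 7/7 ✓
(3,3)B 4/5 ✓
(3,5)A 2/3 ✓
(3,7)B 0/2 ✗
(4,1)B 3/3 ✓
(4,2)B 4/4 ✓
(4,6)A 1/2 ✗

(1,1), (1,5), (1,7), (2,4), (2,5), (2,7), (3,7), (4,6)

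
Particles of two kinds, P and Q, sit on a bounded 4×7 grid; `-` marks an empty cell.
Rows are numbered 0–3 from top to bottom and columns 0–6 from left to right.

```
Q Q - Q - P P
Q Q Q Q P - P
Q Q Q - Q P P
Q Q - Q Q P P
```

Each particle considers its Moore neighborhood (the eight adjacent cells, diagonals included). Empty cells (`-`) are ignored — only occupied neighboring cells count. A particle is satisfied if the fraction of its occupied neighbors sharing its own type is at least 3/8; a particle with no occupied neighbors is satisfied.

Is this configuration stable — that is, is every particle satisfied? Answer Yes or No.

(0,0)Q 3/3 satisfied
(0,1)Q 4/4 satisfied
(0,3)Q 2/3 satisfied
(0,5)P 3/3 satisfied
(0,6)P 2/2 satisfied
(1,0)Q 5/5 satisfied
(1,1)Q 7/7 satisfied
(1,2)Q 6/6 satisfied
(1,3)Q 4/5 satisfied
(1,4)P 2/5 satisfied
(1,6)P 4/4 satisfied
(2,0)Q 5/5 satisfied
(2,1)Q 7/7 satisfied
(2,2)Q 6/6 satisfied
(2,4)Q 3/6 satisfied
(2,5)P 5/7 satisfied
(2,6)P 4/4 satisfied
(3,0)Q 3/3 satisfied
(3,1)Q 4/4 satisfied
(3,3)Q 3/3 satisfied
(3,4)Q 2/4 satisfied
(3,5)P 3/5 satisfied
(3,6)P 3/3 satisfied
All meet the threshold, so the configuration is stable.

Yes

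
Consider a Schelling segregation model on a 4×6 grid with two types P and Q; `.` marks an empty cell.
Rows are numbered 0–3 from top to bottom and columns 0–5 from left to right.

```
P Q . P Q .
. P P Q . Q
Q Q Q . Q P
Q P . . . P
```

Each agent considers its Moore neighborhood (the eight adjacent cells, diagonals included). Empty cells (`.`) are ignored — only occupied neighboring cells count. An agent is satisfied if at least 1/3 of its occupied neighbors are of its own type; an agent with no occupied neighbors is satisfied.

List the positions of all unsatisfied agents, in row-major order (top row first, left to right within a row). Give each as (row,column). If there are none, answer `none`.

(0,0)P 1/2 satisfied
(0,1)Q 0/3 not
(0,3)P 1/3 satisfied
(0,4)Q 2/3 satisfied
(1,1)P 2/6 satisfied
(1,2)P 2/6 satisfied
(1,3)Q 3/5 satisfied
(1,5)Q 2/3 satisfied
(2,0)Q 2/4 satisfied
(2,1)Q 3/6 satisfied
(2,2)Q 2/5 satisfied
(2,4)Q 2/4 satisfied
(2,5)P 1/3 satisfied
(3,0)Q 2/3 satisfied
(3,1)P 0/4 not
(3,5)P 1/2 satisfied

(0,1), (3,1)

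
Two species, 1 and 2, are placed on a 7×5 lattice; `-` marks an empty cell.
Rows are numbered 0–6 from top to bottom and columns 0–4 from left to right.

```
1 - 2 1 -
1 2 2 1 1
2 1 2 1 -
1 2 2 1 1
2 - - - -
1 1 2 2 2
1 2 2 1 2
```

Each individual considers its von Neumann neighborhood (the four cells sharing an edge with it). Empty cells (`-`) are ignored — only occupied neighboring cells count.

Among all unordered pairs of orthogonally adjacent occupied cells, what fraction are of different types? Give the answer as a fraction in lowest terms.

Scan each occupied cell's neighbors to the right and below so each pair is counted once.
From row 0: 1 unlike of 4 pairs (running 1/4).
From row 1: 4 unlike of 8 pairs (running 5/12).
From row 2: 5 unlike of 7 pairs (running 10/19).
From row 3: 3 unlike of 5 pairs (running 13/24).
From row 4: 1 unlike of 1 pairs (running 14/25).
From row 5: 3 unlike of 9 pairs (running 17/34).
From row 6: 3 unlike of 4 pairs (running 20/38).
Total adjacent occupied pairs: 38; unlike-type pairs: 20.
20/38 reduces to 10/19.

10/19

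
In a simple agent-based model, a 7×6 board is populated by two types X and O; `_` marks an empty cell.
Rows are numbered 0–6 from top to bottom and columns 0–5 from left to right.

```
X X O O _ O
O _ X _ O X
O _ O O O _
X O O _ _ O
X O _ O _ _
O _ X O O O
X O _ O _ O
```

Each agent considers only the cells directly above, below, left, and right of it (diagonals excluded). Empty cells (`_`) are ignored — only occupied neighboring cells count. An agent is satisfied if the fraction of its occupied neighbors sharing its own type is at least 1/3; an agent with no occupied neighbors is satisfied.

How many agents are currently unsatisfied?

7

Row 0: (0,0)X 1/2 satisfied · (0,1)X 1/2 satisfied · (0,2)O 1/3 satisfied · (0,3)O 1/1 satisfied · (0,5)O 0/1 not
Row 1: (1,0)O 1/2 satisfied · (1,2)X 0/2 not · (1,4)O 1/2 satisfied · (1,5)X 0/2 not
Row 2: (2,0)O 1/2 satisfied · (2,2)O 2/3 satisfied · (2,3)O 2/2 satisfied · (2,4)O 2/2 satisfied
Row 3: (3,0)X 1/3 satisfied · (3,1)O 2/3 satisfied · (3,2)O 2/2 satisfied · (3,5)O 0/0 satisfied
Row 4: (4,0)X 1/3 satisfied · (4,1)O 1/2 satisfied · (4,3)O 1/1 satisfied
Row 5: (5,0)O 0/2 not · (5,2)X 0/1 not · (5,3)O 3/4 satisfied · (5,4)O 2/2 satisfied · (5,5)O 2/2 satisfied
Row 6: (6,0)X 0/2 not · (6,1)O 0/1 not · (6,3)O 1/1 satisfied · (6,5)O 1/1 satisfied
Unsatisfied: (0,5), (1,2), (1,5), (5,0), (5,2), (6,0), (6,1) — 7 in total.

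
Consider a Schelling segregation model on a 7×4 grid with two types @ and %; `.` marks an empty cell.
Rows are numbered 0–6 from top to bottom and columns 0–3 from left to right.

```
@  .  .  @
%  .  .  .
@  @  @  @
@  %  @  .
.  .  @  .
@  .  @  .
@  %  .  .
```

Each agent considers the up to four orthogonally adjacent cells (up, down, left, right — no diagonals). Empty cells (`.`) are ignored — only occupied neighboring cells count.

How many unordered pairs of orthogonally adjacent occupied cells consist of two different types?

6

Scan each occupied cell's neighbors to the right and below so each pair is counted once.
From row 0: 1 unlike of 1 pairs (running 1/1).
From row 1: 1 unlike of 1 pairs (running 2/2).
From row 2: 1 unlike of 6 pairs (running 3/8).
From row 3: 2 unlike of 3 pairs (running 5/11).
From row 4: 0 unlike of 1 pairs (running 5/12).
From row 5: 0 unlike of 1 pairs (running 5/13).
From row 6: 1 unlike of 1 pairs (running 6/14).
Total adjacent occupied pairs: 14; unlike-type pairs: 6.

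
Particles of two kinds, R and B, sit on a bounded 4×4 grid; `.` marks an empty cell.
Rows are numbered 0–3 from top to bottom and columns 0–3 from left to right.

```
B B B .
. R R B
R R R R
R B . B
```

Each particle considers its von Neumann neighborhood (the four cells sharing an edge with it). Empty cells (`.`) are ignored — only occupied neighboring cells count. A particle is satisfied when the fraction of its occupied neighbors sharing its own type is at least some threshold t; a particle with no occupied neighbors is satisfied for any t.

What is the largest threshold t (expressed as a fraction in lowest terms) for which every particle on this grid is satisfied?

Row 0: (0,0)B 1/1 · (0,1)B 2/3 · (0,2)B 1/2
Row 1: (1,1)R 2/3 · (1,2)R 2/4 · (1,3)B 0/2
Row 2: (2,0)R 2/2 · (2,1)R 3/4 · (2,2)R 3/3 · (2,3)R 1/3
Row 3: (3,0)R 1/2 · (3,1)B 0/2 · (3,3)B 0/1
The smallest same-type fraction is 0/2 at (1,3), which reduces to 0/1. Any threshold above that leaves this particle unsatisfied.

0/1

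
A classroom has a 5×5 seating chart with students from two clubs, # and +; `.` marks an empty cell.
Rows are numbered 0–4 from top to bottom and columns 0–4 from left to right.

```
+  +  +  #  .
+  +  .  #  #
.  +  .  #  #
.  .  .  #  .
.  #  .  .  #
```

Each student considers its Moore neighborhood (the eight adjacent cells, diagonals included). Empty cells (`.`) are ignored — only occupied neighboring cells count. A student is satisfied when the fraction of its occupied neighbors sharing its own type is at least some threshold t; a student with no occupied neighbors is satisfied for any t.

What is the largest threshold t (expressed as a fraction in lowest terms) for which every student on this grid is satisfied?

Row 0: (0,0)+ 3/3 · (0,1)+ 4/4 · (0,2)+ 2/4 · (0,3)# 2/3
Row 1: (1,0)+ 4/4 · (1,1)+ 5/5 · (1,3)# 4/5 · (1,4)# 4/4
Row 2: (2,1)+ 2/2 · (2,3)# 4/4 · (2,4)# 4/4
Row 3: (3,3)# 3/3
Row 4: (4,1)# — no occupied neighbors · (4,4)# 1/1
The smallest same-type fraction is 2/4 at (0,2), which reduces to 1/2. Any threshold above that leaves this student unsatisfied.

1/2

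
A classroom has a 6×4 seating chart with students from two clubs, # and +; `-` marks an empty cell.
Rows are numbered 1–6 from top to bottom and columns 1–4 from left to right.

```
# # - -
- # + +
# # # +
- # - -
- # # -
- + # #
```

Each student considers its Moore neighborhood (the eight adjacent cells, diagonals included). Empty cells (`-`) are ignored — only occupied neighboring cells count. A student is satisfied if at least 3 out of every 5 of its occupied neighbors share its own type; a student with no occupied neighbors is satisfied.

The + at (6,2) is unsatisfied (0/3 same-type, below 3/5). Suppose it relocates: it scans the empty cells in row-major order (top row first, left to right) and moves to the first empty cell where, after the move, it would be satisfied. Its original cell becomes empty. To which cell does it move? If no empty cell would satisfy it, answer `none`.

Vacating (6,2). Empty cells in order:
  (1,3): 2/4 same-type → still unsatisfied.
  (1,4): 2/2 same-type → satisfied — stop here.

(1,4)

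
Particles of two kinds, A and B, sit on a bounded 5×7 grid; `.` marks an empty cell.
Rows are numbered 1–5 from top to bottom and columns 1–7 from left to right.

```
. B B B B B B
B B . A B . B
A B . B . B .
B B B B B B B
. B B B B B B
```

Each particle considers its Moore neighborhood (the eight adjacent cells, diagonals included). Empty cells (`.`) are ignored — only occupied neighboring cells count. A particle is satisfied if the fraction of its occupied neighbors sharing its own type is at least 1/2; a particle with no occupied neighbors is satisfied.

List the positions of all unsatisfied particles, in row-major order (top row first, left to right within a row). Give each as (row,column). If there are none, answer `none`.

Row 1: (1,2)B 3/3 ✓ · (1,3)B 3/4 ✓ · (1,4)B 3/4 ✓ · (1,5)B 3/4 ✓ · (1,6)B 4/4 ✓ · (1,7)B 2/2 ✓
Row 2: (2,1)B 3/4 ✓ · (2,2)B 4/5 ✓ · (2,4)A 0/5 ✗ · (2,5)B 5/6 ✓ · (2,7)B 3/3 ✓
Row 3: (3,1)A 0/5 ✗ · (3,2)B 5/6 ✓ · (3,4)B 4/5 ✓ · (3,6)B 5/5 ✓
Row 4: (4,1)B 3/4 ✓ · (4,2)B 5/6 ✓ · (4,3)B 7/7 ✓ · (4,4)B 6/6 ✓ · (4,5)B 7/7 ✓ · (4,6)B 6/6 ✓ · (4,7)B 4/4 ✓
Row 5: (5,2)B 4/4 ✓ · (5,3)B 5/5 ✓ · (5,4)B 5/5 ✓ · (5,5)B 5/5 ✓ · (5,6)B 5/5 ✓ · (5,7)B 3/3 ✓

(2,4), (3,1)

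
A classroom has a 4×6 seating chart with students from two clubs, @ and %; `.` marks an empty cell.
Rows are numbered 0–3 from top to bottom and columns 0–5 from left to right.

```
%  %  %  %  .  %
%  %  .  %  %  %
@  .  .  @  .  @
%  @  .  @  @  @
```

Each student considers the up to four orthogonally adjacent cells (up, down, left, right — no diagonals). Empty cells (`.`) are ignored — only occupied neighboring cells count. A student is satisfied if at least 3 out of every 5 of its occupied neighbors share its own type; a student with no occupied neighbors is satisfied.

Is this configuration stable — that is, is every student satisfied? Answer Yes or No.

Row 0: (0,0)% 2/2 satisfied · (0,1)% 3/3 satisfied · (0,2)% 2/2 satisfied · (0,3)% 2/2 satisfied · (0,5)% 1/1 satisfied
Row 1: (1,0)% 2/3 satisfied · (1,1)% 2/2 satisfied · (1,3)% 2/3 satisfied · (1,4)% 2/2 satisfied · (1,5)% 2/3 satisfied
Row 2: (2,0)@ 0/2 not · (2,3)@ 1/2 not · (2,5)@ 1/2 not
Row 3: (3,0)% 0/2 not · (3,1)@ 0/1 not · (3,3)@ 2/2 satisfied · (3,4)@ 2/2 satisfied · (3,5)@ 2/2 satisfied
For instance (2,0) has only 0/2 same-type neighbors, below 3/5.

No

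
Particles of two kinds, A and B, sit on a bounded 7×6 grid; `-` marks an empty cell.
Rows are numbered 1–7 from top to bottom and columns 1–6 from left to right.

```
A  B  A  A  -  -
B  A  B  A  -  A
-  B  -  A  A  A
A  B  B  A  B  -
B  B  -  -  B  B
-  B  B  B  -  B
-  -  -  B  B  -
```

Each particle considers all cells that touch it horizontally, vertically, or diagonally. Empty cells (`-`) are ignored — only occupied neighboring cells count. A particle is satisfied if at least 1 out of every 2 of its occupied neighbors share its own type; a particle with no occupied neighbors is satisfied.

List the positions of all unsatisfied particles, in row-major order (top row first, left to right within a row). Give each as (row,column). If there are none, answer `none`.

(1,1), (1,2), (2,2), (2,3), (4,1), (4,4), (4,5)

(1,1)A 1/3 unhappy
(1,2)B 2/5 unhappy
(1,3)A 3/5 ok
(1,4)A 2/3 ok
(2,1)B 2/4 ok
(2,2)A 2/6 unhappy
(2,3)B 2/7 unhappy
(2,4)A 4/5 ok
(2,6)A 2/2 ok
(3,2)B 4/6 ok
(3,4)A 3/6 ok
(3,5)A 5/6 ok
(3,6)A 2/3 ok
(4,1)A 0/4 unhappy
(4,2)B 4/5 ok
(4,3)B 3/5 ok
(4,4)A 2/5 unhappy
(4,5)B 2/6 unhappy
(5,1)B 3/4 ok
(5,2)B 5/6 ok
(5,5)B 4/5 ok
(5,6)B 3/3 ok
(6,2)B 3/3 ok
(6,3)B 4/4 ok
(6,4)B 4/4 ok
(6,6)B 3/3 ok
(7,4)B 3/3 ok
(7,5)B 3/3 ok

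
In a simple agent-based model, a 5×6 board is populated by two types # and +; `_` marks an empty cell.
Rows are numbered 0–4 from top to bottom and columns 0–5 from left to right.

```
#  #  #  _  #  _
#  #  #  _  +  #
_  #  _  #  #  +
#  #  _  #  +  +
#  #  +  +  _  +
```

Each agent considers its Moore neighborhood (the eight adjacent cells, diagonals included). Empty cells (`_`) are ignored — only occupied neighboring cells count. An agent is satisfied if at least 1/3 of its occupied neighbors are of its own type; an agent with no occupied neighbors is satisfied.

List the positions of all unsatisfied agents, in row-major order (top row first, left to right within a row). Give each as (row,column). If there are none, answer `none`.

Row 0: (0,0)# 3/3 ✓ · (0,1)# 5/5 ✓ · (0,2)# 3/3 ✓ · (0,4)# 1/2 ✓
Row 1: (1,0)# 4/4 ✓ · (1,1)# 6/6 ✓ · (1,2)# 5/5 ✓ · (1,4)+ 1/5 ✗ · (1,5)# 2/4 ✓
Row 2: (2,1)# 5/5 ✓ · (2,3)# 3/5 ✓ · (2,4)# 3/7 ✓ · (2,5)+ 3/5 ✓
Row 3: (3,0)# 4/4 ✓ · (3,1)# 4/5 ✓ · (3,3)# 2/5 ✓ · (3,4)+ 4/7 ✓ · (3,5)+ 3/4 ✓
Row 4: (4,0)# 3/3 ✓ · (4,1)# 3/4 ✓ · (4,2)+ 1/4 ✗ · (4,3)+ 2/3 ✓ · (4,5)+ 2/2 ✓

(1,4), (4,2)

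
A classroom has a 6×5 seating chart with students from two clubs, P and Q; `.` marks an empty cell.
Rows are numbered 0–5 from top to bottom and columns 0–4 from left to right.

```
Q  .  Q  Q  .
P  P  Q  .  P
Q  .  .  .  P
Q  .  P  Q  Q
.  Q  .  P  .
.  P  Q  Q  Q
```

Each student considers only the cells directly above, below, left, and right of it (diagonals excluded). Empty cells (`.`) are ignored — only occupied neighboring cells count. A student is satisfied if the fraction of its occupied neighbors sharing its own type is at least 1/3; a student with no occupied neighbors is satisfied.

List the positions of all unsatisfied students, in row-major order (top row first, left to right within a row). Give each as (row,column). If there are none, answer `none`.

(0,0), (3,2), (4,1), (4,3), (5,1)

Row 0: (0,0)Q 0/1 unhappy · (0,2)Q 2/2 ok · (0,3)Q 1/1 ok
Row 1: (1,0)P 1/3 ok · (1,1)P 1/2 ok · (1,2)Q 1/2 ok · (1,4)P 1/1 ok
Row 2: (2,0)Q 1/2 ok · (2,4)P 1/2 ok
Row 3: (3,0)Q 1/1 ok · (3,2)P 0/1 unhappy · (3,3)Q 1/3 ok · (3,4)Q 1/2 ok
Row 4: (4,1)Q 0/1 unhappy · (4,3)P 0/2 unhappy
Row 5: (5,1)P 0/2 unhappy · (5,2)Q 1/2 ok · (5,3)Q 2/3 ok · (5,4)Q 1/1 ok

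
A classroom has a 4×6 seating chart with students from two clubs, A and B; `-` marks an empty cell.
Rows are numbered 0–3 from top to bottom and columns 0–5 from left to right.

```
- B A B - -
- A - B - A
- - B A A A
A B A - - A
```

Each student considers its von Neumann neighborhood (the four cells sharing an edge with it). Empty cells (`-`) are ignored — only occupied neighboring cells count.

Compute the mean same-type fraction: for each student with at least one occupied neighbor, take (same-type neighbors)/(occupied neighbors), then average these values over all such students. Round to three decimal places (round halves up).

Row 0: (0,1)B 0/2 · (0,2)A 0/2 · (0,3)B 1/2
Row 1: (1,1)A 0/1 · (1,3)B 1/2 · (1,5)A 1/1
Row 2: (2,2)B 0/2 · (2,3)A 1/3 · (2,4)A 2/2 · (2,5)A 3/3
Row 3: (3,0)A 0/1 · (3,1)B 0/2 · (3,2)A 0/2 · (3,5)A 1/1
Sum over 14 students: 0/2 + 0/2 + 1/2 + 0/1 + 1/2 + 1/1 + 0/2 + 1/3 + 2/2 + 3/3 + 0/1 + 0/2 + 0/2 + 1/1 = 16/3; mean = 16/3 ÷ 14 = 8/21 = 0.380952… → 0.381.

0.381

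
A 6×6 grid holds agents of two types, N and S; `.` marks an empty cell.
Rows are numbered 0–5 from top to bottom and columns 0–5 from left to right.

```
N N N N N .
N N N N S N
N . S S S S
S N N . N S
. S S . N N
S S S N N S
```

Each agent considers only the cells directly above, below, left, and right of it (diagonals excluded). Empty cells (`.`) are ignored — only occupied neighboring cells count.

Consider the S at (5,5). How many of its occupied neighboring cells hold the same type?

Occupied neighbors of (5,5): (4,5)=N, (5,4)=N.
Same type (S): 0 of 2.

0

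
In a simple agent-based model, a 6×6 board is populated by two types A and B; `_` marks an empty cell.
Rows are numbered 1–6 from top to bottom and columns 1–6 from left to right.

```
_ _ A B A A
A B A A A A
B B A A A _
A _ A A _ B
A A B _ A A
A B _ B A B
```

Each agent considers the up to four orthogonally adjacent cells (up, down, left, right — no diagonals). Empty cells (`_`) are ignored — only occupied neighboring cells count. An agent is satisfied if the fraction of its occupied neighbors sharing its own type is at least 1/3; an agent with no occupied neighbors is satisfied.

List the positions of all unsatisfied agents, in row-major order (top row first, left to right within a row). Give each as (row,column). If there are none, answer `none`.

(1,4), (2,1), (4,6), (5,3), (6,2), (6,4), (6,6)

Row 1: (1,3)A 1/2 satisfied · (1,4)B 0/3 not · (1,5)A 2/3 satisfied · (1,6)A 2/2 satisfied
Row 2: (2,1)A 0/2 not · (2,2)B 1/3 satisfied · (2,3)A 3/4 satisfied · (2,4)A 3/4 satisfied · (2,5)A 4/4 satisfied · (2,6)A 2/2 satisfied
Row 3: (3,1)B 1/3 satisfied · (3,2)B 2/3 satisfied · (3,3)A 3/4 satisfied · (3,4)A 4/4 satisfied · (3,5)A 2/2 satisfied
Row 4: (4,1)A 1/2 satisfied · (4,3)A 2/3 satisfied · (4,4)A 2/2 satisfied · (4,6)B 0/1 not
Row 5: (5,1)A 3/3 satisfied · (5,2)A 1/3 satisfied · (5,3)B 0/2 not · (5,5)A 2/2 satisfied · (5,6)A 1/3 satisfied
Row 6: (6,1)A 1/2 satisfied · (6,2)B 0/2 not · (6,4)B 0/1 not · (6,5)A 1/3 satisfied · (6,6)B 0/2 not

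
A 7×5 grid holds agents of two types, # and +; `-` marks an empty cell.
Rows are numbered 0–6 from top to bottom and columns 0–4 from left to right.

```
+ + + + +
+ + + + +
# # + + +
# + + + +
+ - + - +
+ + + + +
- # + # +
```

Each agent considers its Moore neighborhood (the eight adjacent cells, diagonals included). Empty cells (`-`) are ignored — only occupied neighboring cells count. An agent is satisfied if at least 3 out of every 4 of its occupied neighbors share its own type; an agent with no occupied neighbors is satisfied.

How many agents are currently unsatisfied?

11

Row 0: (0,0)+ 3/3 ok · (0,1)+ 5/5 ok · (0,2)+ 5/5 ok · (0,3)+ 5/5 ok · (0,4)+ 3/3 ok
Row 1: (1,0)+ 3/5 unhappy · (1,1)+ 6/8 ok · (1,2)+ 7/8 ok · (1,3)+ 8/8 ok · (1,4)+ 5/5 ok
Row 2: (2,0)# 2/5 unhappy · (2,1)# 2/8 unhappy · (2,2)+ 7/8 ok · (2,3)+ 8/8 ok · (2,4)+ 5/5 ok
Row 3: (3,0)# 2/4 unhappy · (3,1)+ 4/7 unhappy · (3,2)+ 5/6 ok · (3,3)+ 7/7 ok · (3,4)+ 4/4 ok
Row 4: (4,0)+ 3/4 ok · (4,2)+ 6/6 ok · (4,4)+ 4/4 ok
Row 5: (5,0)+ 2/3 unhappy · (5,1)+ 5/6 ok · (5,2)+ 4/6 unhappy · (5,3)+ 6/7 ok · (5,4)+ 3/4 ok
Row 6: (6,1)# 0/4 unhappy · (6,2)+ 3/5 unhappy · (6,3)# 0/5 unhappy · (6,4)+ 2/3 unhappy
Unsatisfied: (1,0), (2,0), (2,1), (3,0), (3,1), (5,0), (5,2), (6,1), (6,2), (6,3), (6,4) — 11 in total.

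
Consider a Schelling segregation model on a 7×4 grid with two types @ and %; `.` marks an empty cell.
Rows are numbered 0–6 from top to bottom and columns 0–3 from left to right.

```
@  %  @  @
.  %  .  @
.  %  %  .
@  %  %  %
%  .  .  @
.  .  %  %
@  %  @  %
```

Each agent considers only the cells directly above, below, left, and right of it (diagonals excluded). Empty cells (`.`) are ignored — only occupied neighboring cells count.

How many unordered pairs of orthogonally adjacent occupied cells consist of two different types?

10

Scan each occupied cell's neighbors to the right and below so each pair is counted once.
From row 0: 2 unlike of 5 pairs (running 2/5).
From row 1: 0 unlike of 1 pairs (running 2/6).
From row 2: 0 unlike of 3 pairs (running 2/9).
From row 3: 3 unlike of 5 pairs (running 5/14).
From row 4: 1 unlike of 1 pairs (running 6/15).
From row 5: 1 unlike of 3 pairs (running 7/18).
From row 6: 3 unlike of 3 pairs (running 10/21).
Total adjacent occupied pairs: 21; unlike-type pairs: 10.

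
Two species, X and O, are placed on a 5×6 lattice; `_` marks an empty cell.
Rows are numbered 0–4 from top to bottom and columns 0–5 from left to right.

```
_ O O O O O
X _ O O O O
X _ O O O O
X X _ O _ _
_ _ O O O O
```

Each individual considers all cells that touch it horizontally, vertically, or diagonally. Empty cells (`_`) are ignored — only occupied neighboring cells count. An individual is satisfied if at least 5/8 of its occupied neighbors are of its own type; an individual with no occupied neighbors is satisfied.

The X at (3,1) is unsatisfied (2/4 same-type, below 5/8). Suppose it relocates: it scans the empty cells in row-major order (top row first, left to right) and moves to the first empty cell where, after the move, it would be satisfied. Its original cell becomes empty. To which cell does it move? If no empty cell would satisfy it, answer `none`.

Vacating (3,1). Empty cells in order:
  (0,0): 1/2 same-type → still unsatisfied.
  (1,1): 2/6 same-type → still unsatisfied.
  (2,1): 3/5 same-type → still unsatisfied.
  (3,2): 0/5 same-type → still unsatisfied.
  (3,4): 0/7 same-type → still unsatisfied.
  (3,5): 0/4 same-type → still unsatisfied.
  (4,0): 1/1 same-type → satisfied — stop here.

(4,0)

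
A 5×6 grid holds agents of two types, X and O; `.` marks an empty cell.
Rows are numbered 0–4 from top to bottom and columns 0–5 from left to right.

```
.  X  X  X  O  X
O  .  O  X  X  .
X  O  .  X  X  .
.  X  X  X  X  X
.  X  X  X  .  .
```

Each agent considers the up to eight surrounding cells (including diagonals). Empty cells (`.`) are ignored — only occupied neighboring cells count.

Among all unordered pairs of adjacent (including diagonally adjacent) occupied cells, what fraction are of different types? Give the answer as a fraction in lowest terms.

Scan each occupied cell's neighbors to the right and below (and the two forward diagonals) so each pair is counted once.
Row 0: X(0,1)–X(0,2)= X(0,1)–O(1,2)≠ X(0,1)–O(1,0)≠ X(0,2)–X(0,3)= X(0,2)–O(1,2)≠ X(0,2)–X(1,3)= X(0,3)–O(0,4)≠ X(0,3)–X(1,3)= X(0,3)–X(1,4)= X(0,3)–O(1,2)≠ O(0,4)–X(0,5)≠ O(0,4)–X(1,4)≠ O(0,4)–X(1,3)≠ X(0,5)–X(1,4)=  → 8/14 unlike.
Row 1: O(1,0)–X(2,0)≠ O(1,0)–O(2,1)= O(1,2)–X(1,3)≠ O(1,2)–X(2,3)≠ O(1,2)–O(2,1)= X(1,3)–X(1,4)= X(1,3)–X(2,3)= X(1,3)–X(2,4)= X(1,4)–X(2,4)= X(1,4)–X(2,3)=  → 3/10 unlike.
Row 2: X(2,0)–O(2,1)≠ X(2,0)–X(3,1)= O(2,1)–X(3,1)≠ O(2,1)–X(3,2)≠ X(2,3)–X(2,4)= X(2,3)–X(3,3)= X(2,3)–X(3,4)= X(2,3)–X(3,2)= X(2,4)–X(3,4)= X(2,4)–X(3,5)= X(2,4)–X(3,3)=  → 3/11 unlike.
Row 3: X(3,1)–X(3,2)= X(3,1)–X(4,1)= X(3,1)–X(4,2)= X(3,2)–X(3,3)= X(3,2)–X(4,2)= X(3,2)–X(4,3)= X(3,2)–X(4,1)= X(3,3)–X(3,4)= X(3,3)–X(4,3)= X(3,3)–X(4,2)= X(3,4)–X(3,5)= X(3,4)–X(4,3)=  → 0/12 unlike.
Row 4: X(4,1)–X(4,2)= X(4,2)–X(4,3)=  → 0/2 unlike.
Total adjacent occupied pairs: 49; unlike-type pairs: 14.
14/49 reduces to 2/7.

2/7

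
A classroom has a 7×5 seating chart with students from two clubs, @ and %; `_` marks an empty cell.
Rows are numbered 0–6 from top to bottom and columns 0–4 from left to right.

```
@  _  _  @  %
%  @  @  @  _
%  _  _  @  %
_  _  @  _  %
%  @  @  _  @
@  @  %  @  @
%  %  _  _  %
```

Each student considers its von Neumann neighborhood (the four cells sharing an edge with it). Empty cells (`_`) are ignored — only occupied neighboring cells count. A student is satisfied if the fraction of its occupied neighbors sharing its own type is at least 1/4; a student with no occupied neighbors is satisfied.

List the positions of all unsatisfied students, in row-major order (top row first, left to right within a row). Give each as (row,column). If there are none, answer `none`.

Row 0: (0,0)@ 0/1 unhappy · (0,3)@ 1/2 ok · (0,4)% 0/1 unhappy
Row 1: (1,0)% 1/3 ok · (1,1)@ 1/2 ok · (1,2)@ 2/2 ok · (1,3)@ 3/3 ok
Row 2: (2,0)% 1/1 ok · (2,3)@ 1/2 ok · (2,4)% 1/2 ok
Row 3: (3,2)@ 1/1 ok · (3,4)% 1/2 ok
Row 4: (4,0)% 0/2 unhappy · (4,1)@ 2/3 ok · (4,2)@ 2/3 ok · (4,4)@ 1/2 ok
Row 5: (5,0)@ 1/3 ok · (5,1)@ 2/4 ok · (5,2)% 0/3 unhappy · (5,3)@ 1/2 ok · (5,4)@ 2/3 ok
Row 6: (6,0)% 1/2 ok · (6,1)% 1/2 ok · (6,4)% 0/1 unhappy

(0,0), (0,4), (4,0), (5,2), (6,4)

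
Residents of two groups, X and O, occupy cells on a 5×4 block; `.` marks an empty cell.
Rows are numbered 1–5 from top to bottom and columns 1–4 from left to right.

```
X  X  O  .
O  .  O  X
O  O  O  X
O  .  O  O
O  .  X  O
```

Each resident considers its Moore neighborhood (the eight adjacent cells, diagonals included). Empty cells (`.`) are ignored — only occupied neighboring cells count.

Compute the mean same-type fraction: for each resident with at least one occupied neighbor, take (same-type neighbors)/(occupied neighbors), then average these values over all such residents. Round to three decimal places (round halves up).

0.571

(1,1)X 1/2
(1,2)X 1/4
(1,3)O 1/3
(2,1)O 2/4
(2,3)O 3/6
(2,4)X 1/4
(3,1)O 3/3
(3,2)O 6/6
(3,3)O 4/6
(3,4)X 1/5
(4,1)O 3/3
(4,3)O 4/6
(4,4)O 3/5
(5,1)O 1/1
(5,3)X 0/3
(5,4)O 2/3
Sum over 16 residents: 1/2 + 1/4 + 1/3 + 2/4 + 3/6 + 1/4 + 3/3 + 6/6 + 4/6 + 1/5 + 3/3 + 4/6 + 3/5 + 1/1 + 0/3 + 2/3 = 137/15; mean = 137/15 ÷ 16 = 137/240 = 0.570833… → 0.571.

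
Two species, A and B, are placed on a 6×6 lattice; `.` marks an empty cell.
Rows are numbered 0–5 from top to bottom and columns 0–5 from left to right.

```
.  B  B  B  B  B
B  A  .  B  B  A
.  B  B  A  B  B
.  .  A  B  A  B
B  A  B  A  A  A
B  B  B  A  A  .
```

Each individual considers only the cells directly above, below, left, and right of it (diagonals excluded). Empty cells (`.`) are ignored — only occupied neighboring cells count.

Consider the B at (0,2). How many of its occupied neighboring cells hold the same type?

2

Occupied neighbors of (0,2): (0,1)=B, (0,3)=B.
Same type (B): 2 of 2.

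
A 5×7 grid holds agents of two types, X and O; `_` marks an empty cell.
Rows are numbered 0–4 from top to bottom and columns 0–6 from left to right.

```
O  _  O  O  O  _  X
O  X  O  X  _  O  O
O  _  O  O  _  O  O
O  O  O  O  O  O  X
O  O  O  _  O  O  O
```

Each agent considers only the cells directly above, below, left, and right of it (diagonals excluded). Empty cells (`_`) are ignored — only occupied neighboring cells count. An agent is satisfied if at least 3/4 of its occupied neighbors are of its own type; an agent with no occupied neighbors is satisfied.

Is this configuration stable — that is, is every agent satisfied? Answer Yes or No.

No

Row 0: (0,0)O 1/1 ✓ · (0,2)O 2/2 ✓ · (0,3)O 2/3 ✗ · (0,4)O 1/1 ✓ · (0,6)X 0/1 ✗
Row 1: (1,0)O 2/3 ✗ · (1,1)X 0/2 ✗ · (1,2)O 2/4 ✗ · (1,3)X 0/3 ✗ · (1,5)O 2/2 ✓ · (1,6)O 2/3 ✗
Row 2: (2,0)O 2/2 ✓ · (2,2)O 3/3 ✓ · (2,3)O 2/3 ✗ · (2,5)O 3/3 ✓ · (2,6)O 2/3 ✗
Row 3: (3,0)O 3/3 ✓ · (3,1)O 3/3 ✓ · (3,2)O 4/4 ✓ · (3,3)O 3/3 ✓ · (3,4)O 3/3 ✓ · (3,5)O 3/4 ✓ · (3,6)X 0/3 ✗
Row 4: (4,0)O 2/2 ✓ · (4,1)O 3/3 ✓ · (4,2)O 2/2 ✓ · (4,4)O 2/2 ✓ · (4,5)O 3/3 ✓ · (4,6)O 1/2 ✗
For instance (0,3) has only 2/3 same-type neighbors, below 3/4.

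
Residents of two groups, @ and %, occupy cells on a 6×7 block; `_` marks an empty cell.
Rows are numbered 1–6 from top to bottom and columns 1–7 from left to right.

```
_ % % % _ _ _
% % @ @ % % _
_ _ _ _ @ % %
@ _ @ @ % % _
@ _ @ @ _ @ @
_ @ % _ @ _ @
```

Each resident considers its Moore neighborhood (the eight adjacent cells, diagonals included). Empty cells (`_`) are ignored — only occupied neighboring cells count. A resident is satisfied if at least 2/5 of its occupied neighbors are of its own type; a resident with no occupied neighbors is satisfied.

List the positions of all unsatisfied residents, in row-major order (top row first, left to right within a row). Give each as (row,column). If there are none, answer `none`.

(1,2)% 3/4 ok
(1,3)% 3/5 ok
(1,4)% 2/4 ok
(2,1)% 2/2 ok
(2,2)% 3/4 ok
(2,3)@ 1/5 unhappy
(2,4)@ 2/5 ok
(2,5)% 3/5 ok
(2,6)% 3/4 ok
(3,5)@ 2/7 unhappy
(3,6)% 5/6 ok
(3,7)% 3/3 ok
(4,1)@ 1/1 ok
(4,3)@ 3/3 ok
(4,4)@ 4/5 ok
(4,5)% 2/6 unhappy
(4,6)% 3/6 ok
(5,1)@ 2/2 ok
(5,3)@ 4/5 ok
(5,4)@ 4/6 ok
(5,6)@ 3/5 ok
(5,7)@ 2/3 ok
(6,2)@ 2/3 ok
(6,3)% 0/3 unhappy
(6,5)@ 2/2 ok
(6,7)@ 2/2 ok

(2,3), (3,5), (4,5), (6,3)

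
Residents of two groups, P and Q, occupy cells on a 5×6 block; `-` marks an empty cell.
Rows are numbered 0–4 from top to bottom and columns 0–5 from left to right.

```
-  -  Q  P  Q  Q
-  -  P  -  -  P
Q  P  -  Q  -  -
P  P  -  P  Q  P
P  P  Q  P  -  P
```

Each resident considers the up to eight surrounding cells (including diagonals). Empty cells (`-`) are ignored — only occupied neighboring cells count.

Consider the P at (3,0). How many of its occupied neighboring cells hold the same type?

Occupied neighbors of (3,0): (2,0)=Q, (2,1)=P, (3,1)=P, (4,0)=P, (4,1)=P.
Same type (P): 4 of 5.

4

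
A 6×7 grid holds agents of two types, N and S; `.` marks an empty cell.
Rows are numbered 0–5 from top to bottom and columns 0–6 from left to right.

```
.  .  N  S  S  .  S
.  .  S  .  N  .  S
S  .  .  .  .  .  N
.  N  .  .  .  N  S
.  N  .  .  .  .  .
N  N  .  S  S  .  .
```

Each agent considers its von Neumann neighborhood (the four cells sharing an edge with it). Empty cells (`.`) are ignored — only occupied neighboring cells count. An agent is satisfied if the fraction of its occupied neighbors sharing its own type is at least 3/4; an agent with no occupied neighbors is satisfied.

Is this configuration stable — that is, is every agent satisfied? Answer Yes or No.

Row 0: (0,2)N 0/2 ✗ · (0,3)S 1/2 ✗ · (0,4)S 1/2 ✗ · (0,6)S 1/1 ✓
Row 1: (1,2)S 0/1 ✗ · (1,4)N 0/1 ✗ · (1,6)S 1/2 ✗
Row 2: (2,0)S 0/0 ✓ · (2,6)N 0/2 ✗
Row 3: (3,1)N 1/1 ✓ · (3,5)N 0/1 ✗ · (3,6)S 0/2 ✗
Row 4: (4,1)N 2/2 ✓
Row 5: (5,0)N 1/1 ✓ · (5,1)N 2/2 ✓ · (5,3)S 1/1 ✓ · (5,4)S 1/1 ✓
For instance (0,2) has only 0/2 same-type neighbors, below 3/4.

No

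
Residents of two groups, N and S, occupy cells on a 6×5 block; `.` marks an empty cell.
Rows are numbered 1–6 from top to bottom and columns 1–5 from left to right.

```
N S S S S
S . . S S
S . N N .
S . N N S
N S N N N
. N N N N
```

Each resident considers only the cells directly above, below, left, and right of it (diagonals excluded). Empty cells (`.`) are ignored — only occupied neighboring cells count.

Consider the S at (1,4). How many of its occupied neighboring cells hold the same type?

Occupied neighbors of (1,4): (2,4)=S, (1,3)=S, (1,5)=S.
Same type (S): 3 of 3.

3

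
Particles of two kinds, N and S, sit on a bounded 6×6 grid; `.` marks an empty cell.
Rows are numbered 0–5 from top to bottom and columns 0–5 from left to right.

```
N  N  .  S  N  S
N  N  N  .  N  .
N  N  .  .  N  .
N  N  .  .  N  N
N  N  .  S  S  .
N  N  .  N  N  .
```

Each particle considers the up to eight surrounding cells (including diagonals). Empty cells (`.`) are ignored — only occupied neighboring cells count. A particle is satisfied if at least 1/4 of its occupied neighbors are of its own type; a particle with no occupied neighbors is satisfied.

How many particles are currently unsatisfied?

3

Row 0: (0,0)N 3/3 ok · (0,1)N 4/4 ok · (0,3)S 0/3 unhappy · (0,4)N 1/3 ok · (0,5)S 0/2 unhappy
Row 1: (1,0)N 5/5 ok · (1,1)N 6/6 ok · (1,2)N 3/4 ok · (1,4)N 2/4 ok
Row 2: (2,0)N 5/5 ok · (2,1)N 6/6 ok · (2,4)N 3/3 ok
Row 3: (3,0)N 5/5 ok · (3,1)N 5/5 ok · (3,4)N 2/4 ok · (3,5)N 2/3 ok
Row 4: (4,0)N 5/5 ok · (4,1)N 5/5 ok · (4,3)S 1/4 ok · (4,4)S 1/5 unhappy
Row 5: (5,0)N 3/3 ok · (5,1)N 3/3 ok · (5,3)N 1/3 ok · (5,4)N 1/3 ok
Unsatisfied: (0,3), (0,5), (4,4) — 3 in total.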